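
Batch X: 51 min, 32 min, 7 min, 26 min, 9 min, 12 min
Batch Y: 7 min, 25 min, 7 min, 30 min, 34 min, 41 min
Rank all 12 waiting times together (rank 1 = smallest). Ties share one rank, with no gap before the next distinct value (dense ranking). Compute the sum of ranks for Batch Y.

29

Sorted (ascending): 7, 7, 7, 9, 12, 25, 26, 30, 32, 34, 41, 51
The 3 values of 7 share dense rank 1.
Remaining distinct values take the next consecutive integers.
Batch Y values → pooled ranks: 7→1, 25→4, 7→1, 30→6, 34→8, 41→9
Rank sum = 1 + 4 + 1 + 6 + 8 + 9 = 29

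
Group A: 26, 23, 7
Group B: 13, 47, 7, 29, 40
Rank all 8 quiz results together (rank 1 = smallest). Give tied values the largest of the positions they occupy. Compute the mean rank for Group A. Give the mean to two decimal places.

3.67

Sorted (ascending): 7, 7, 13, 23, 26, 29, 40, 47
The 2 values of 7 occupy positions 1–2 → each gets rank 2.
Group A values → pooled ranks: 26→5, 23→4, 7→2
Mean rank = (5 + 4 + 2) / 3 = 3.67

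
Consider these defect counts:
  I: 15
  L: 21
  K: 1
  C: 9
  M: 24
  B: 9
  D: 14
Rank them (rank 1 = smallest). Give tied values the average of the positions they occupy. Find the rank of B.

Sorted (ascending): 1, 9, 9, 14, 15, 21, 24
The 2 values of 9 occupy positions 2–3 → average rank (2+3)/2 = 2.5.
B has value 9 → rank 2.5.

2.5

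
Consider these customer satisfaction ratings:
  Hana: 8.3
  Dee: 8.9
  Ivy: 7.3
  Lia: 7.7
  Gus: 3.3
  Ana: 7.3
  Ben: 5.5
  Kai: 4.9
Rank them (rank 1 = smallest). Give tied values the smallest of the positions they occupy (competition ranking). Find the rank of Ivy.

4

Sorted (ascending): 3.3, 4.9, 5.5, 7.3, 7.3, 7.7, 8.3, 8.9
The 2 values of 7.3 occupy positions 4–5 → each gets rank 4.
Ivy has value 7.3 → rank 4.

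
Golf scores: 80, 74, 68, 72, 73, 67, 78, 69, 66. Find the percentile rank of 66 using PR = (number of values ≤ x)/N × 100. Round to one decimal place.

11.1

N = 9.
Strictly below 66: 0. Equal to 66: 1.
PR = 1/9 × 100 = 11.1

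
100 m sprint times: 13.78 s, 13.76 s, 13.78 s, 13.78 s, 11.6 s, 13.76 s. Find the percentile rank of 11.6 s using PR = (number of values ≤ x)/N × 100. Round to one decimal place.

16.7

N = 6.
Strictly below 11.6: 0. Equal to 11.6: 1.
PR = 1/6 × 100 = 16.7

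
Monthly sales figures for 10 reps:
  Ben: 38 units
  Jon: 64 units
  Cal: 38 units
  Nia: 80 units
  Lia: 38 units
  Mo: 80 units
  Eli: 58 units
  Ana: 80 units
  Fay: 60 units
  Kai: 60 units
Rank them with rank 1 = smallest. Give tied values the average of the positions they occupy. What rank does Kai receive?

5.5

Sorted (ascending): 38, 38, 38, 58, 60, 60, 64, 80, 80, 80
The 3 values of 38 occupy positions 1–3 → average rank 2.
The 2 values of 60 occupy positions 5–6 → average rank (5+6)/2 = 5.5.
The 3 values of 80 occupy positions 8–10 → average rank 9.
Kai has value 60 units → rank 5.5.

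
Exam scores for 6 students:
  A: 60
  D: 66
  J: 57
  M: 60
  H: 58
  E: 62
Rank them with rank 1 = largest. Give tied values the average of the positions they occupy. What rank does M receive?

Sorted (descending): 66, 62, 60, 60, 58, 57
The 2 values of 60 occupy positions 3–4 → average rank (3+4)/2 = 3.5.
M has value 60 → rank 3.5.

3.5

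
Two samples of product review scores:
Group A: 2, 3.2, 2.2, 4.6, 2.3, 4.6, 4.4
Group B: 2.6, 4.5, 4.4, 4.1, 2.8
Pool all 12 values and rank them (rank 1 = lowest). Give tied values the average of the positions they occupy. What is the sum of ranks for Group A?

43.5

Sorted (ascending): 2, 2.2, 2.3, 2.6, 2.8, 3.2, 4.1, 4.4, 4.4, 4.5, 4.6, 4.6
The 2 values of 4.4 occupy positions 8–9 → average rank (8+9)/2 = 8.5.
The 2 values of 4.6 occupy positions 11–12 → average rank (11+12)/2 = 11.5.
Group A values → pooled ranks: 2→1, 3.2→6, 2.2→2, 4.6→11.5, 2.3→3, 4.6→11.5, 4.4→8.5
Rank sum = 1 + 6 + 2 + 11.5 + 3 + 11.5 + 8.5 = 43.5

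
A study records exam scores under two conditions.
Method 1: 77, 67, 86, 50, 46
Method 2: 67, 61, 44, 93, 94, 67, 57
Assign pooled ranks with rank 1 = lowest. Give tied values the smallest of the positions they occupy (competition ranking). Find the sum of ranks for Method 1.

30

Sorted (ascending): 44, 46, 50, 57, 61, 67, 67, 67, 77, 86, 93, 94
The 3 values of 67 occupy positions 6–8 → each gets rank 6.
Method 1 values → pooled ranks: 77→9, 67→6, 86→10, 50→3, 46→2
Rank sum = 9 + 6 + 10 + 3 + 2 = 30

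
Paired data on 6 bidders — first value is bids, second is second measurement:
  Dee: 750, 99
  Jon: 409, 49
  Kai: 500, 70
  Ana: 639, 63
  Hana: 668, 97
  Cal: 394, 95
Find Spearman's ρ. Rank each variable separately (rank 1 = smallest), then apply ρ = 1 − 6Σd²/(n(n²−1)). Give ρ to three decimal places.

Ranks of variable 1: 6, 2, 3, 4, 5, 1
Ranks of variable 2: 6, 1, 3, 2, 5, 4
d = r₁ − r₂: 0, 1, 0, 2, 0, -3
d²: 0, 1, 0, 4, 0, 9; Σd² = 14
ρ = 1 − 6·14/(6·35) = 1 − 84/210 = 0.600

0.600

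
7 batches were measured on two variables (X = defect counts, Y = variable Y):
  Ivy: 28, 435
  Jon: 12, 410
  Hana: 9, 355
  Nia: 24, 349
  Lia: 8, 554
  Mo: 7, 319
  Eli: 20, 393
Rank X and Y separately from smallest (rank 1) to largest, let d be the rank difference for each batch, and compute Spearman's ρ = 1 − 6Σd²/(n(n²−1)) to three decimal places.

0.214

Ranks of variable 1: 7, 4, 3, 6, 2, 1, 5
Ranks of variable 2: 6, 5, 3, 2, 7, 1, 4
d = r₁ − r₂: 1, -1, 0, 4, -5, 0, 1
d²: 1, 1, 0, 16, 25, 0, 1; Σd² = 44
ρ = 1 − 6·44/(7·48) = 1 − 264/336 = 0.214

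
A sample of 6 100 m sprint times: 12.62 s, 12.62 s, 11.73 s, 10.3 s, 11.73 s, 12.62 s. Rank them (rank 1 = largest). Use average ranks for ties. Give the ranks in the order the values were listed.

2, 2, 4.5, 6, 4.5, 2

Sorted (descending): 12.62, 12.62, 12.62, 11.73, 11.73, 10.3
The 3 values of 12.62 occupy positions 1–3 → average rank 2.
The 2 values of 11.73 occupy positions 4–5 → average rank (4+5)/2 = 4.5.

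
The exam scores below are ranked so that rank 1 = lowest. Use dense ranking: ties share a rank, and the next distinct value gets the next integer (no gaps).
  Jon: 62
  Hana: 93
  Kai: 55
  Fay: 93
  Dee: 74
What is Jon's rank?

Sorted (ascending): 55, 62, 74, 93, 93
The 2 values of 93 share dense rank 4.
Remaining distinct values take the next consecutive integers.
Jon has value 62 → rank 2.

2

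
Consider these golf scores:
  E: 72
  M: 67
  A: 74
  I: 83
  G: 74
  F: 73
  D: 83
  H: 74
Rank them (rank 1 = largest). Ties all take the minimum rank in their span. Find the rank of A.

3

Sorted (descending): 83, 83, 74, 74, 74, 73, 72, 67
The 2 values of 83 occupy positions 1–2 → each gets rank 1.
The 3 values of 74 occupy positions 3–5 → each gets rank 3.
A has value 74 → rank 3.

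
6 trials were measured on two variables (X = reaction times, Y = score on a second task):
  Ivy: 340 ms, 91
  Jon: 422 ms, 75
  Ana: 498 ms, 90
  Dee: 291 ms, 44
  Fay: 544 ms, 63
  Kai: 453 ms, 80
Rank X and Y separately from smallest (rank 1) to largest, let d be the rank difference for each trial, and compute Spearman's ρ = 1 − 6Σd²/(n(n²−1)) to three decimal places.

0.086

Ranks of variable 1: 2, 3, 5, 1, 6, 4
Ranks of variable 2: 6, 3, 5, 1, 2, 4
d = r₁ − r₂: -4, 0, 0, 0, 4, 0
d²: 16, 0, 0, 0, 16, 0; Σd² = 32
ρ = 1 − 6·32/(6·35) = 1 − 192/210 = 0.086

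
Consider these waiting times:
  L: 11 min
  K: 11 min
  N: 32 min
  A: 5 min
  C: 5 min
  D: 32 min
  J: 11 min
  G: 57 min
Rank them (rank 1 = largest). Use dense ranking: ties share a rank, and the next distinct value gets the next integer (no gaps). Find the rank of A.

4

Sorted (descending): 57, 32, 32, 11, 11, 11, 5, 5
The 2 values of 32 share dense rank 2.
The 3 values of 11 share dense rank 3.
The 2 values of 5 share dense rank 4.
Remaining distinct values take the next consecutive integers.
A has value 5 min → rank 4.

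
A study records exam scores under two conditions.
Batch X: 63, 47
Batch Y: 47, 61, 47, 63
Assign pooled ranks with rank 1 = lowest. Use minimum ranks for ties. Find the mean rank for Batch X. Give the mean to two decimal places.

3.00

Sorted (ascending): 47, 47, 47, 61, 63, 63
The 3 values of 47 occupy positions 1–3 → each gets rank 1.
The 2 values of 63 occupy positions 5–6 → each gets rank 5.
Batch X values → pooled ranks: 63→5, 47→1
Mean rank = (5 + 1) / 2 = 3.00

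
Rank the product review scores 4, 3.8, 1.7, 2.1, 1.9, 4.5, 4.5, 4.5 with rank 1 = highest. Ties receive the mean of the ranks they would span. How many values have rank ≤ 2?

Sorted (descending): 4.5, 4.5, 4.5, 4, 3.8, 2.1, 1.9, 1.7
The 3 values of 4.5 occupy positions 1–3 → average rank 2.
Ranks ≤ 2: {2, 2, 2} → 3 values.

3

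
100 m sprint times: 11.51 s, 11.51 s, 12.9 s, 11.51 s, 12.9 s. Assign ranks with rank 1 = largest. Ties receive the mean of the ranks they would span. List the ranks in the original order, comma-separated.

Sorted (descending): 12.9, 12.9, 11.51, 11.51, 11.51
The 2 values of 12.9 occupy positions 1–2 → average rank (1+2)/2 = 1.5.
The 3 values of 11.51 occupy positions 3–5 → average rank 4.

4, 4, 1.5, 4, 1.5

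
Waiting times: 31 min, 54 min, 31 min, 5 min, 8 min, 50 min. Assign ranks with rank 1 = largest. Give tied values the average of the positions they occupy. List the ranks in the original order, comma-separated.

Sorted (descending): 54, 50, 31, 31, 8, 5
The 2 values of 31 occupy positions 3–4 → average rank (3+4)/2 = 3.5.

3.5, 1, 3.5, 6, 5, 2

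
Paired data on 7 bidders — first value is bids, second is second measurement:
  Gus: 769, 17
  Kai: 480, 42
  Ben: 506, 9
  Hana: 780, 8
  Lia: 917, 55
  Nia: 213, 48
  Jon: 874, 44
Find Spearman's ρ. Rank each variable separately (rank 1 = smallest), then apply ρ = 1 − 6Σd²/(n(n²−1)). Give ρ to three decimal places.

Ranks of variable 1: 4, 2, 3, 5, 7, 1, 6
Ranks of variable 2: 3, 4, 2, 1, 7, 6, 5
d = r₁ − r₂: 1, -2, 1, 4, 0, -5, 1
d²: 1, 4, 1, 16, 0, 25, 1; Σd² = 48
ρ = 1 − 6·48/(7·48) = 1 − 288/336 = 0.143

0.143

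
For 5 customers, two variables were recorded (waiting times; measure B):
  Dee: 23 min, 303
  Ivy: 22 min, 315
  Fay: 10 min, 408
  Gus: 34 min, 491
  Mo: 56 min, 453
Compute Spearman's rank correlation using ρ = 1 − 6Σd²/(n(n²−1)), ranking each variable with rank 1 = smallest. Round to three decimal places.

0.500

Ranks of variable 1: 3, 2, 1, 4, 5
Ranks of variable 2: 1, 2, 3, 5, 4
d = r₁ − r₂: 2, 0, -2, -1, 1
d²: 4, 0, 4, 1, 1; Σd² = 10
ρ = 1 − 6·10/(5·24) = 1 − 60/120 = 0.500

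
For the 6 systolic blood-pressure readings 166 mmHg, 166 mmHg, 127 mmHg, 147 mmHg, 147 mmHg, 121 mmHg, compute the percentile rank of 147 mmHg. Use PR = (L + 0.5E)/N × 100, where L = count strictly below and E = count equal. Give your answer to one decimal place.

N = 6.
Strictly below 147: 2. Equal to 147: 2.
PR = (2 + 0.5·2)/6 × 100 = 50.0

50.0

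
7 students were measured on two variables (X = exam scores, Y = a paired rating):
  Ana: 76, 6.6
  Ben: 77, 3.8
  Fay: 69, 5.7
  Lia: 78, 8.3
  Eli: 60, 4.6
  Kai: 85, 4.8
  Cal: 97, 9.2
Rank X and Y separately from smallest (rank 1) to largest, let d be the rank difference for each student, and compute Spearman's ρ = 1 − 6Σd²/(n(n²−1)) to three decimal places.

Ranks of variable 1: 3, 4, 2, 5, 1, 6, 7
Ranks of variable 2: 5, 1, 4, 6, 2, 3, 7
d = r₁ − r₂: -2, 3, -2, -1, -1, 3, 0
d²: 4, 9, 4, 1, 1, 9, 0; Σd² = 28
ρ = 1 − 6·28/(7·48) = 1 − 168/336 = 0.500

0.500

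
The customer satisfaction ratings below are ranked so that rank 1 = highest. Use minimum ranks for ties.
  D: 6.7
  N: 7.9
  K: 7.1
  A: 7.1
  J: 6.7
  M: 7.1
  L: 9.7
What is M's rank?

Sorted (descending): 9.7, 7.9, 7.1, 7.1, 7.1, 6.7, 6.7
The 3 values of 7.1 occupy positions 3–5 → each gets rank 3.
The 2 values of 6.7 occupy positions 6–7 → each gets rank 6.
M has value 7.1 → rank 3.

3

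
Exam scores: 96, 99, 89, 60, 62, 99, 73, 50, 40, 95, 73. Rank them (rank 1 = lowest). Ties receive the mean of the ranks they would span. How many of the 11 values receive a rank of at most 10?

9

Sorted (ascending): 40, 50, 60, 62, 73, 73, 89, 95, 96, 99, 99
The 2 values of 73 occupy positions 5–6 → average rank (5+6)/2 = 5.5.
The 2 values of 99 occupy positions 10–11 → average rank (10+11)/2 = 10.5.
Ranks ≤ 10: {1, 2, 3, 4, 5.5, 5.5, 7, 8, 9} → 9 values.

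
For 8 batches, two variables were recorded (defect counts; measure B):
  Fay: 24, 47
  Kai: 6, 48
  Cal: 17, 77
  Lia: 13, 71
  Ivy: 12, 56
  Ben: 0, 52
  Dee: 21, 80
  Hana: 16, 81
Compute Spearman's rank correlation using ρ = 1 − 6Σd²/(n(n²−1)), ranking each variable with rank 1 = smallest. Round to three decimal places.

0.238

Ranks of variable 1: 8, 2, 6, 4, 3, 1, 7, 5
Ranks of variable 2: 1, 2, 6, 5, 4, 3, 7, 8
d = r₁ − r₂: 7, 0, 0, -1, -1, -2, 0, -3
d²: 49, 0, 0, 1, 1, 4, 0, 9; Σd² = 64
ρ = 1 − 6·64/(8·63) = 1 − 384/504 = 0.238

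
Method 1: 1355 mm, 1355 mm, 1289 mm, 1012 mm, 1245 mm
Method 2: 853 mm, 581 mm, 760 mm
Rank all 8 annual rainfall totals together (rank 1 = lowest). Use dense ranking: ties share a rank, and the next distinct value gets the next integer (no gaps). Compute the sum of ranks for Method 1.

Sorted (ascending): 581, 760, 853, 1012, 1245, 1289, 1355, 1355
The 2 values of 1355 share dense rank 7.
Remaining distinct values take the next consecutive integers.
Method 1 values → pooled ranks: 1355→7, 1355→7, 1289→6, 1012→4, 1245→5
Rank sum = 7 + 7 + 6 + 4 + 5 = 29

29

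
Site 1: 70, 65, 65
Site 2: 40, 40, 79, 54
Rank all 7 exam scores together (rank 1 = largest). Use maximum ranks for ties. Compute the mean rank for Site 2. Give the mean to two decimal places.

5.00

Sorted (descending): 79, 70, 65, 65, 54, 40, 40
The 2 values of 65 occupy positions 3–4 → each gets rank 4.
The 2 values of 40 occupy positions 6–7 → each gets rank 7.
Site 2 values → pooled ranks: 40→7, 40→7, 79→1, 54→5
Mean rank = (7 + 7 + 1 + 5) / 4 = 5.00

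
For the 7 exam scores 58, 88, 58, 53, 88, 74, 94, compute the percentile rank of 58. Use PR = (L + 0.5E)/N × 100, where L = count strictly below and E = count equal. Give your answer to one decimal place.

28.6

N = 7.
Strictly below 58: 1. Equal to 58: 2.
PR = (1 + 0.5·2)/7 × 100 = 28.6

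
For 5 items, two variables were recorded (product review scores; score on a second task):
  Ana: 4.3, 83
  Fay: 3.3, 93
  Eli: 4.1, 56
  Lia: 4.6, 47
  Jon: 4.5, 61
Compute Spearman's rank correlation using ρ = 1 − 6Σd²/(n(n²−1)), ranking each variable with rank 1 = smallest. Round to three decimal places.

-0.700

Ranks of variable 1: 3, 1, 2, 5, 4
Ranks of variable 2: 4, 5, 2, 1, 3
d = r₁ − r₂: -1, -4, 0, 4, 1
d²: 1, 16, 0, 16, 1; Σd² = 34
ρ = 1 − 6·34/(5·24) = 1 − 204/120 = -0.700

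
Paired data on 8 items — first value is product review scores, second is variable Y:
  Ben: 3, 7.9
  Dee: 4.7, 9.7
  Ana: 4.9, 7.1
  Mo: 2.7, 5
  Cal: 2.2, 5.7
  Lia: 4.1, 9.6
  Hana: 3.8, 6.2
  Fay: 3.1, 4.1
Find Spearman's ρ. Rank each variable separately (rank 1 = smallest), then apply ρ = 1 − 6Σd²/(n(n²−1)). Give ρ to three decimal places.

Ranks of variable 1: 3, 7, 8, 2, 1, 6, 5, 4
Ranks of variable 2: 6, 8, 5, 2, 3, 7, 4, 1
d = r₁ − r₂: -3, -1, 3, 0, -2, -1, 1, 3
d²: 9, 1, 9, 0, 4, 1, 1, 9; Σd² = 34
ρ = 1 − 6·34/(8·63) = 1 − 204/504 = 0.595

0.595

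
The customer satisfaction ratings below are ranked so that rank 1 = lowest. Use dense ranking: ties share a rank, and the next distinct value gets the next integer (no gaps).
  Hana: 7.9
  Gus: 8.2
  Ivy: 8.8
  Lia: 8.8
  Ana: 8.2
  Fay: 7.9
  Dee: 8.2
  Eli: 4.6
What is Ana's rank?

Sorted (ascending): 4.6, 7.9, 7.9, 8.2, 8.2, 8.2, 8.8, 8.8
The 2 values of 7.9 share dense rank 2.
The 3 values of 8.2 share dense rank 3.
The 2 values of 8.8 share dense rank 4.
Remaining distinct values take the next consecutive integers.
Ana has value 8.2 → rank 3.

3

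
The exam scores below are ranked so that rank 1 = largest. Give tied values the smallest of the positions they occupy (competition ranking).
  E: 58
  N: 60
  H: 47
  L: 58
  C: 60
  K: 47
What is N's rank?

Sorted (descending): 60, 60, 58, 58, 47, 47
The 2 values of 60 occupy positions 1–2 → each gets rank 1.
The 2 values of 58 occupy positions 3–4 → each gets rank 3.
The 2 values of 47 occupy positions 5–6 → each gets rank 5.
N has value 60 → rank 1.

1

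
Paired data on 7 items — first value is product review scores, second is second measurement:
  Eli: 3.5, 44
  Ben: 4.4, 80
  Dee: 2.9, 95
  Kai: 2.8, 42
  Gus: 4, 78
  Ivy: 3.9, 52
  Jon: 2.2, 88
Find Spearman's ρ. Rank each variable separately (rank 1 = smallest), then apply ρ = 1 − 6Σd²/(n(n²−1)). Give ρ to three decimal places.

-0.036

Ranks of variable 1: 4, 7, 3, 2, 6, 5, 1
Ranks of variable 2: 2, 5, 7, 1, 4, 3, 6
d = r₁ − r₂: 2, 2, -4, 1, 2, 2, -5
d²: 4, 4, 16, 1, 4, 4, 25; Σd² = 58
ρ = 1 − 6·58/(7·48) = 1 − 348/336 = -0.036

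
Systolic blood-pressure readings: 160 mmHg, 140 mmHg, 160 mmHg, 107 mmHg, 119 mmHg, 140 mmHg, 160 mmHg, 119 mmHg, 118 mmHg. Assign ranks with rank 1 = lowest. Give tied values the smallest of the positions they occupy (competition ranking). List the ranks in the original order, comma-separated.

7, 5, 7, 1, 3, 5, 7, 3, 2

Sorted (ascending): 107, 118, 119, 119, 140, 140, 160, 160, 160
The 2 values of 119 occupy positions 3–4 → each gets rank 3.
The 2 values of 140 occupy positions 5–6 → each gets rank 5.
The 3 values of 160 occupy positions 7–9 → each gets rank 7.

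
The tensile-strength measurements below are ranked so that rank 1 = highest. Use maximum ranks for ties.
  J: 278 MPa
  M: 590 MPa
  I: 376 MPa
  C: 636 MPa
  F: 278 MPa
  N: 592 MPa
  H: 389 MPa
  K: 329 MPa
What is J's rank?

Sorted (descending): 636, 592, 590, 389, 376, 329, 278, 278
The 2 values of 278 occupy positions 7–8 → each gets rank 8.
J has value 278 MPa → rank 8.

8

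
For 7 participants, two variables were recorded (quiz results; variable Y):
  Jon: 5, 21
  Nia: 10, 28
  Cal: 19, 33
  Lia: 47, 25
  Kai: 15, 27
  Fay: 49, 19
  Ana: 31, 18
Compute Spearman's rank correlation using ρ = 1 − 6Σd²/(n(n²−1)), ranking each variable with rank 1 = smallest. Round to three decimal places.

Ranks of variable 1: 1, 2, 4, 6, 3, 7, 5
Ranks of variable 2: 3, 6, 7, 4, 5, 2, 1
d = r₁ − r₂: -2, -4, -3, 2, -2, 5, 4
d²: 4, 16, 9, 4, 4, 25, 16; Σd² = 78
ρ = 1 − 6·78/(7·48) = 1 − 468/336 = -0.393

-0.393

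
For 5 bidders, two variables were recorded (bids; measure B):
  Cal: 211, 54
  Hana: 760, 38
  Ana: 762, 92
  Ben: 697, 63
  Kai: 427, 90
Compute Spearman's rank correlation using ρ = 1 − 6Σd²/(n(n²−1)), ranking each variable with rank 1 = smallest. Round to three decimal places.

0.300

Ranks of variable 1: 1, 4, 5, 3, 2
Ranks of variable 2: 2, 1, 5, 3, 4
d = r₁ − r₂: -1, 3, 0, 0, -2
d²: 1, 9, 0, 0, 4; Σd² = 14
ρ = 1 − 6·14/(5·24) = 1 − 84/120 = 0.300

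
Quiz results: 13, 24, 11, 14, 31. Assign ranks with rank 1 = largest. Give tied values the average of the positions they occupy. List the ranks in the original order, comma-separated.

Sorted (descending): 31, 24, 14, 13, 11
No ties — each value takes its position as its rank.

4, 2, 5, 3, 1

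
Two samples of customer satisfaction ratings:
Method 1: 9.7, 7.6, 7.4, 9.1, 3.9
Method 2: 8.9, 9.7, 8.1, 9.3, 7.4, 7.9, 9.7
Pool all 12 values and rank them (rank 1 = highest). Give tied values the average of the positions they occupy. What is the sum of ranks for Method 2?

39.5

Sorted (descending): 9.7, 9.7, 9.7, 9.3, 9.1, 8.9, 8.1, 7.9, 7.6, 7.4, 7.4, 3.9
The 3 values of 9.7 occupy positions 1–3 → average rank 2.
The 2 values of 7.4 occupy positions 10–11 → average rank (10+11)/2 = 10.5.
Method 2 values → pooled ranks: 8.9→6, 9.7→2, 8.1→7, 9.3→4, 7.4→10.5, 7.9→8, 9.7→2
Rank sum = 6 + 2 + 7 + 4 + 10.5 + 8 + 2 = 39.5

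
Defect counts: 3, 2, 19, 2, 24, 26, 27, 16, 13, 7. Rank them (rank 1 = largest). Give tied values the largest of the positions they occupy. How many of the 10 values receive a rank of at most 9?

8

Sorted (descending): 27, 26, 24, 19, 16, 13, 7, 3, 2, 2
The 2 values of 2 occupy positions 9–10 → each gets rank 10.
Ranks ≤ 9: {1, 2, 3, 4, 5, 6, 7, 8} → 8 values.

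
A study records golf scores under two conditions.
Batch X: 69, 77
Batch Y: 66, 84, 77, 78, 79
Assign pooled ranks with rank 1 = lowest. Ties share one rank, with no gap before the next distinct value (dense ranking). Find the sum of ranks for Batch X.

5

Sorted (ascending): 66, 69, 77, 77, 78, 79, 84
The 2 values of 77 share dense rank 3.
Remaining distinct values take the next consecutive integers.
Batch X values → pooled ranks: 69→2, 77→3
Rank sum = 2 + 3 = 5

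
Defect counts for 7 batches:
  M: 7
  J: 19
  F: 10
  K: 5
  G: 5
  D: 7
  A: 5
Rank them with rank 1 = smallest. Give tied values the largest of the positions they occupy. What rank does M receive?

Sorted (ascending): 5, 5, 5, 7, 7, 10, 19
The 3 values of 5 occupy positions 1–3 → each gets rank 3.
The 2 values of 7 occupy positions 4–5 → each gets rank 5.
M has value 7 → rank 5.

5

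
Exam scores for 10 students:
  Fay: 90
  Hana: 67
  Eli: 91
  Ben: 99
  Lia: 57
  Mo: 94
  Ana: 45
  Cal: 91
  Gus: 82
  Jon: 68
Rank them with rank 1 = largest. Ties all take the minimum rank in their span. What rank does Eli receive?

3

Sorted (descending): 99, 94, 91, 91, 90, 82, 68, 67, 57, 45
The 2 values of 91 occupy positions 3–4 → each gets rank 3.
Eli has value 91 → rank 3.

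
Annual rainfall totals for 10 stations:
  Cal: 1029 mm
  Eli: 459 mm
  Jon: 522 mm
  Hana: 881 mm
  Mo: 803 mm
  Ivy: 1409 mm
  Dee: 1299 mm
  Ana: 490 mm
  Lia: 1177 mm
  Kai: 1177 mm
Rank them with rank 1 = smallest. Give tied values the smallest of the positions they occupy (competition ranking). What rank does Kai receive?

7

Sorted (ascending): 459, 490, 522, 803, 881, 1029, 1177, 1177, 1299, 1409
The 2 values of 1177 occupy positions 7–8 → each gets rank 7.
Kai has value 1177 mm → rank 7.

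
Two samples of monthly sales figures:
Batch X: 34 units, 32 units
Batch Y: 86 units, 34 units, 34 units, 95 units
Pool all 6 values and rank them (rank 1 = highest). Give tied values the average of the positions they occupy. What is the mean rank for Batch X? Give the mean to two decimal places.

5.00

Sorted (descending): 95, 86, 34, 34, 34, 32
The 3 values of 34 occupy positions 3–5 → average rank 4.
Batch X values → pooled ranks: 34→4, 32→6
Mean rank = (4 + 6) / 2 = 5.00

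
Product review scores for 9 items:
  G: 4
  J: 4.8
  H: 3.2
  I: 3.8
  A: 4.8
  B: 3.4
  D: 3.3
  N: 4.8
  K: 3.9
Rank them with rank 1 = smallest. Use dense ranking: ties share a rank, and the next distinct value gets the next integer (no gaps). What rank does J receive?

Sorted (ascending): 3.2, 3.3, 3.4, 3.8, 3.9, 4, 4.8, 4.8, 4.8
The 3 values of 4.8 share dense rank 7.
Remaining distinct values take the next consecutive integers.
J has value 4.8 → rank 7.

7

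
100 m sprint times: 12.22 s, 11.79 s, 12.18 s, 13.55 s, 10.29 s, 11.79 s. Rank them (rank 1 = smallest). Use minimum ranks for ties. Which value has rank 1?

10.29

Sorted (ascending): 10.29, 11.79, 11.79, 12.18, 12.22, 13.55
The 2 values of 11.79 occupy positions 2–3 → each gets rank 2.
Rank 1 → value 10.29.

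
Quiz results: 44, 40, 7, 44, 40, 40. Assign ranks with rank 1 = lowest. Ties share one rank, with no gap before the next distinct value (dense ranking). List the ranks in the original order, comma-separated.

3, 2, 1, 3, 2, 2

Sorted (ascending): 7, 40, 40, 40, 44, 44
The 3 values of 40 share dense rank 2.
The 2 values of 44 share dense rank 3.
Remaining distinct values take the next consecutive integers.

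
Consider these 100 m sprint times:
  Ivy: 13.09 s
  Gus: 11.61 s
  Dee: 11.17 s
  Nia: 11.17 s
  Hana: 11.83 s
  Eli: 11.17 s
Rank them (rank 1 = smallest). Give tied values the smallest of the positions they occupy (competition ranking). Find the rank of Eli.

1

Sorted (ascending): 11.17, 11.17, 11.17, 11.61, 11.83, 13.09
The 3 values of 11.17 occupy positions 1–3 → each gets rank 1.
Eli has value 11.17 s → rank 1.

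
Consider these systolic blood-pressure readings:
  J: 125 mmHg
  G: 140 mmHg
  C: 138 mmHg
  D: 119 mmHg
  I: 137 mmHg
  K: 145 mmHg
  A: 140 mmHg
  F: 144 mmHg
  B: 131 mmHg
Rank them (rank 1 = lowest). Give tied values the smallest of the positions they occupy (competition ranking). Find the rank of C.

5

Sorted (ascending): 119, 125, 131, 137, 138, 140, 140, 144, 145
The 2 values of 140 occupy positions 6–7 → each gets rank 6.
C has value 138 mmHg → rank 5.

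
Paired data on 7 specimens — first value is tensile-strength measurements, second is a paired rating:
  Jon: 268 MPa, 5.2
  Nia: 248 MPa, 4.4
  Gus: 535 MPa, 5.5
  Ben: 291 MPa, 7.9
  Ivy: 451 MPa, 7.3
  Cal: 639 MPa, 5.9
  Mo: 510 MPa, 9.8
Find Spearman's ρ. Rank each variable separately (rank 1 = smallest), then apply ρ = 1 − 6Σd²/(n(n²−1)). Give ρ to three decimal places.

0.429

Ranks of variable 1: 2, 1, 6, 3, 4, 7, 5
Ranks of variable 2: 2, 1, 3, 6, 5, 4, 7
d = r₁ − r₂: 0, 0, 3, -3, -1, 3, -2
d²: 0, 0, 9, 9, 1, 9, 4; Σd² = 32
ρ = 1 − 6·32/(7·48) = 1 − 192/336 = 0.429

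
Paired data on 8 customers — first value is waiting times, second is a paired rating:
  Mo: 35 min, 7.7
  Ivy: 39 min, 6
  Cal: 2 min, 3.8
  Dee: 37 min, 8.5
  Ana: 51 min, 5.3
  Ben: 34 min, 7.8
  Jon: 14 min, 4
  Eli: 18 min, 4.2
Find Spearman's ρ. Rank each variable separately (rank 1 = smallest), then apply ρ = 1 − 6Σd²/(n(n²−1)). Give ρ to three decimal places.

0.595

Ranks of variable 1: 5, 7, 1, 6, 8, 4, 2, 3
Ranks of variable 2: 6, 5, 1, 8, 4, 7, 2, 3
d = r₁ − r₂: -1, 2, 0, -2, 4, -3, 0, 0
d²: 1, 4, 0, 4, 16, 9, 0, 0; Σd² = 34
ρ = 1 − 6·34/(8·63) = 1 − 204/504 = 0.595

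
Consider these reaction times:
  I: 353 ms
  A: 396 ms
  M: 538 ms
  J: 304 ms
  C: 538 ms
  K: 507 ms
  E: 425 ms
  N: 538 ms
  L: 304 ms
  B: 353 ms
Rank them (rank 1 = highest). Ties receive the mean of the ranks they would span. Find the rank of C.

Sorted (descending): 538, 538, 538, 507, 425, 396, 353, 353, 304, 304
The 3 values of 538 occupy positions 1–3 → average rank 2.
The 2 values of 353 occupy positions 7–8 → average rank (7+8)/2 = 7.5.
The 2 values of 304 occupy positions 9–10 → average rank (9+10)/2 = 9.5.
C has value 538 ms → rank 2.

2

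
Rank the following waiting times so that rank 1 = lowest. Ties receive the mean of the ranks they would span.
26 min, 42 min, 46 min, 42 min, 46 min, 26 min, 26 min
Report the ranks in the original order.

Sorted (ascending): 26, 26, 26, 42, 42, 46, 46
The 3 values of 26 occupy positions 1–3 → average rank 2.
The 2 values of 42 occupy positions 4–5 → average rank (4+5)/2 = 4.5.
The 2 values of 46 occupy positions 6–7 → average rank (6+7)/2 = 6.5.

2, 4.5, 6.5, 4.5, 6.5, 2, 2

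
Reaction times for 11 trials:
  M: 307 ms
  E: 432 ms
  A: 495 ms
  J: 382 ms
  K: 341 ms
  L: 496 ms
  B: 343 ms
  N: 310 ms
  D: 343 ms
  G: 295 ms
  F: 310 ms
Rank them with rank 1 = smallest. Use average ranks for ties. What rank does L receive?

11

Sorted (ascending): 295, 307, 310, 310, 341, 343, 343, 382, 432, 495, 496
The 2 values of 310 occupy positions 3–4 → average rank (3+4)/2 = 3.5.
The 2 values of 343 occupy positions 6–7 → average rank (6+7)/2 = 6.5.
L has value 496 ms → rank 11.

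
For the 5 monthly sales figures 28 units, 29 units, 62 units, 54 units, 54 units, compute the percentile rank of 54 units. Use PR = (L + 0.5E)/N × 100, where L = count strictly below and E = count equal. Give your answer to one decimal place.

60.0

N = 5.
Strictly below 54: 2. Equal to 54: 2.
PR = (2 + 0.5·2)/5 × 100 = 60.0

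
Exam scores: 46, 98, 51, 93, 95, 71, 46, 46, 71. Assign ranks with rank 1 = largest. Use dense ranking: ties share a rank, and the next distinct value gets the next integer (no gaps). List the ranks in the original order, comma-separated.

6, 1, 5, 3, 2, 4, 6, 6, 4

Sorted (descending): 98, 95, 93, 71, 71, 51, 46, 46, 46
The 2 values of 71 share dense rank 4.
The 3 values of 46 share dense rank 6.
Remaining distinct values take the next consecutive integers.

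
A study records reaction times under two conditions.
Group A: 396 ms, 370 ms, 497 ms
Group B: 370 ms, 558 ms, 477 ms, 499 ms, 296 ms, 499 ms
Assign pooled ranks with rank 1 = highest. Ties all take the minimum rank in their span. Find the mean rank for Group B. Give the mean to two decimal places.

4.33

Sorted (descending): 558, 499, 499, 497, 477, 396, 370, 370, 296
The 2 values of 499 occupy positions 2–3 → each gets rank 2.
The 2 values of 370 occupy positions 7–8 → each gets rank 7.
Group B values → pooled ranks: 370→7, 558→1, 477→5, 499→2, 296→9, 499→2
Mean rank = (7 + 1 + 5 + 2 + 9 + 2) / 6 = 4.33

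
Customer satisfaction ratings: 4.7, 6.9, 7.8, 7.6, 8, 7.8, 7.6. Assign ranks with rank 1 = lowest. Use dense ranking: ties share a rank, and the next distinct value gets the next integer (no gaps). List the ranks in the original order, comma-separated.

1, 2, 4, 3, 5, 4, 3

Sorted (ascending): 4.7, 6.9, 7.6, 7.6, 7.8, 7.8, 8
The 2 values of 7.6 share dense rank 3.
The 2 values of 7.8 share dense rank 4.
Remaining distinct values take the next consecutive integers.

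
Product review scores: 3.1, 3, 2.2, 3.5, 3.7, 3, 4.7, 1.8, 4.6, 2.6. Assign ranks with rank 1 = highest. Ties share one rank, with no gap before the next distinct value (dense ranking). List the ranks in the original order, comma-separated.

5, 6, 8, 4, 3, 6, 1, 9, 2, 7

Sorted (descending): 4.7, 4.6, 3.7, 3.5, 3.1, 3, 3, 2.6, 2.2, 1.8
The 2 values of 3 share dense rank 6.
Remaining distinct values take the next consecutive integers.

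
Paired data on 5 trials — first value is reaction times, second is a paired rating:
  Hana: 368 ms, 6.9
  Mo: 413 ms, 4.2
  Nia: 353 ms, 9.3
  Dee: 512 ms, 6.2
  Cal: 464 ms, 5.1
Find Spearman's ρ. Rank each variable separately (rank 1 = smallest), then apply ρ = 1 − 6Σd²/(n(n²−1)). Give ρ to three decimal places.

Ranks of variable 1: 2, 3, 1, 5, 4
Ranks of variable 2: 4, 1, 5, 3, 2
d = r₁ − r₂: -2, 2, -4, 2, 2
d²: 4, 4, 16, 4, 4; Σd² = 32
ρ = 1 − 6·32/(5·24) = 1 − 192/120 = -0.600

-0.600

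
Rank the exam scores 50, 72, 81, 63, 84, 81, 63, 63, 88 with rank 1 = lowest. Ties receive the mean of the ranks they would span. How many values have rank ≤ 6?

5

Sorted (ascending): 50, 63, 63, 63, 72, 81, 81, 84, 88
The 3 values of 63 occupy positions 2–4 → average rank 3.
The 2 values of 81 occupy positions 6–7 → average rank (6+7)/2 = 6.5.
Ranks ≤ 6: {1, 3, 3, 3, 5} → 5 values.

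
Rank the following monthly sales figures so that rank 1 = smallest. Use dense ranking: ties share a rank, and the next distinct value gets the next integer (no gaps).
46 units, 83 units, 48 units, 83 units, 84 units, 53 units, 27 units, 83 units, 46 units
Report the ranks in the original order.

2, 5, 3, 5, 6, 4, 1, 5, 2

Sorted (ascending): 27, 46, 46, 48, 53, 83, 83, 83, 84
The 2 values of 46 share dense rank 2.
The 3 values of 83 share dense rank 5.
Remaining distinct values take the next consecutive integers.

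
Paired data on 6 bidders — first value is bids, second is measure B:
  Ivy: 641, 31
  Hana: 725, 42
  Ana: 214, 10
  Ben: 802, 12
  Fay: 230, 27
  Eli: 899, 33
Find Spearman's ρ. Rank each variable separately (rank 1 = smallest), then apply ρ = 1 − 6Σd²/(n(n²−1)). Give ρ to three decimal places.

0.543

Ranks of variable 1: 3, 4, 1, 5, 2, 6
Ranks of variable 2: 4, 6, 1, 2, 3, 5
d = r₁ − r₂: -1, -2, 0, 3, -1, 1
d²: 1, 4, 0, 9, 1, 1; Σd² = 16
ρ = 1 − 6·16/(6·35) = 1 − 96/210 = 0.543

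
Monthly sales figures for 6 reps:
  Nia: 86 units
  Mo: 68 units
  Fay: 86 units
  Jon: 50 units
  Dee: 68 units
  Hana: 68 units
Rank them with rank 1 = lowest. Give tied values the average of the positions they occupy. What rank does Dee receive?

3

Sorted (ascending): 50, 68, 68, 68, 86, 86
The 3 values of 68 occupy positions 2–4 → average rank 3.
The 2 values of 86 occupy positions 5–6 → average rank (5+6)/2 = 5.5.
Dee has value 68 units → rank 3.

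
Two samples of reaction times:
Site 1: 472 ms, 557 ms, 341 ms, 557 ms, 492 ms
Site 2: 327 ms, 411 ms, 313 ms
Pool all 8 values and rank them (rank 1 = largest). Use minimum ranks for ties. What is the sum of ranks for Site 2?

Sorted (descending): 557, 557, 492, 472, 411, 341, 327, 313
The 2 values of 557 occupy positions 1–2 → each gets rank 1.
Site 2 values → pooled ranks: 327→7, 411→5, 313→8
Rank sum = 7 + 5 + 8 = 20

20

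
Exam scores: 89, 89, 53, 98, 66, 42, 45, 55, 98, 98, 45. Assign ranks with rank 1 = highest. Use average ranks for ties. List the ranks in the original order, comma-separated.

4.5, 4.5, 8, 2, 6, 11, 9.5, 7, 2, 2, 9.5

Sorted (descending): 98, 98, 98, 89, 89, 66, 55, 53, 45, 45, 42
The 3 values of 98 occupy positions 1–3 → average rank 2.
The 2 values of 89 occupy positions 4–5 → average rank (4+5)/2 = 4.5.
The 2 values of 45 occupy positions 9–10 → average rank (9+10)/2 = 9.5.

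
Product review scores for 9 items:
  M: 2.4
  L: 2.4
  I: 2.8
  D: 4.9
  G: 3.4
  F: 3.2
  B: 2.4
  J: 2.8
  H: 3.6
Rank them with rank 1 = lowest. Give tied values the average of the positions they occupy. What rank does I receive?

Sorted (ascending): 2.4, 2.4, 2.4, 2.8, 2.8, 3.2, 3.4, 3.6, 4.9
The 3 values of 2.4 occupy positions 1–3 → average rank 2.
The 2 values of 2.8 occupy positions 4–5 → average rank (4+5)/2 = 4.5.
I has value 2.8 → rank 4.5.

4.5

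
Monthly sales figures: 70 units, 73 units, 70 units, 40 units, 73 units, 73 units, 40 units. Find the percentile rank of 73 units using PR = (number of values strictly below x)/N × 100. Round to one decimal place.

57.1

N = 7.
Strictly below 73: 4. Equal to 73: 3.
PR = 4/7 × 100 = 57.1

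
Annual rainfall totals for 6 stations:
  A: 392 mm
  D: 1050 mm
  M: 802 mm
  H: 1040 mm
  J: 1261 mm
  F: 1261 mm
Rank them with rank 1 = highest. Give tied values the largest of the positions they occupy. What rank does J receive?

2

Sorted (descending): 1261, 1261, 1050, 1040, 802, 392
The 2 values of 1261 occupy positions 1–2 → each gets rank 2.
J has value 1261 mm → rank 2.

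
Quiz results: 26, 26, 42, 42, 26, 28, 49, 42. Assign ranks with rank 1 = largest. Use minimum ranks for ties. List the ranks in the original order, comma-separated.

Sorted (descending): 49, 42, 42, 42, 28, 26, 26, 26
The 3 values of 42 occupy positions 2–4 → each gets rank 2.
The 3 values of 26 occupy positions 6–8 → each gets rank 6.

6, 6, 2, 2, 6, 5, 1, 2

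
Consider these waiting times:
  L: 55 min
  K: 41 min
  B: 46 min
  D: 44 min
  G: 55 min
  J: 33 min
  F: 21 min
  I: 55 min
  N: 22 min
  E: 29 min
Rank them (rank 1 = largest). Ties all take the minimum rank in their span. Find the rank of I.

Sorted (descending): 55, 55, 55, 46, 44, 41, 33, 29, 22, 21
The 3 values of 55 occupy positions 1–3 → each gets rank 1.
I has value 55 min → rank 1.

1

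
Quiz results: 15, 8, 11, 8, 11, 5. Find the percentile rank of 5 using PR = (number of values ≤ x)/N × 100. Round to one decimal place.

16.7

N = 6.
Strictly below 5: 0. Equal to 5: 1.
PR = 1/6 × 100 = 16.7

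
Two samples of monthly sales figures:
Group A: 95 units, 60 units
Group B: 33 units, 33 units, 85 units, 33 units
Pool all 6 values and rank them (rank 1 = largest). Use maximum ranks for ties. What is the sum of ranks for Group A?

Sorted (descending): 95, 85, 60, 33, 33, 33
The 3 values of 33 occupy positions 4–6 → each gets rank 6.
Group A values → pooled ranks: 95→1, 60→3
Rank sum = 1 + 3 = 4

4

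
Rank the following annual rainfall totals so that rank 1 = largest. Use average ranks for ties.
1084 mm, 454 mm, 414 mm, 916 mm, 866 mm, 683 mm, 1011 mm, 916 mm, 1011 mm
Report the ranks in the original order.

Sorted (descending): 1084, 1011, 1011, 916, 916, 866, 683, 454, 414
The 2 values of 1011 occupy positions 2–3 → average rank (2+3)/2 = 2.5.
The 2 values of 916 occupy positions 4–5 → average rank (4+5)/2 = 4.5.

1, 8, 9, 4.5, 6, 7, 2.5, 4.5, 2.5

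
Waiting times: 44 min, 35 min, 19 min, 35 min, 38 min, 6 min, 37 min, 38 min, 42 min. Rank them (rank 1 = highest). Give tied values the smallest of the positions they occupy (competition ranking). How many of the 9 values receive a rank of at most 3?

Sorted (descending): 44, 42, 38, 38, 37, 35, 35, 19, 6
The 2 values of 38 occupy positions 3–4 → each gets rank 3.
The 2 values of 35 occupy positions 6–7 → each gets rank 6.
Ranks ≤ 3: {1, 2, 3, 3} → 4 values.

4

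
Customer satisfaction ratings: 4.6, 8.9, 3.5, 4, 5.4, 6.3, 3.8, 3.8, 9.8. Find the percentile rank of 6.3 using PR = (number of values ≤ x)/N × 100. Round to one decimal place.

N = 9.
Strictly below 6.3: 6. Equal to 6.3: 1.
PR = 7/9 × 100 = 77.8

77.8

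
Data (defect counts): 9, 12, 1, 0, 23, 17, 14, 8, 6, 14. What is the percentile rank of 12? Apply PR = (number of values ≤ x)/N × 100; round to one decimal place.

N = 10.
Strictly below 12: 5. Equal to 12: 1.
PR = 6/10 × 100 = 60.0

60.0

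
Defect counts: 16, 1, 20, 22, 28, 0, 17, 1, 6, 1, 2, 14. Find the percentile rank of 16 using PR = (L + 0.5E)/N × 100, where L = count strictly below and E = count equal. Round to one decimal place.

N = 12.
Strictly below 16: 7. Equal to 16: 1.
PR = (7 + 0.5·1)/12 × 100 = 62.5

62.5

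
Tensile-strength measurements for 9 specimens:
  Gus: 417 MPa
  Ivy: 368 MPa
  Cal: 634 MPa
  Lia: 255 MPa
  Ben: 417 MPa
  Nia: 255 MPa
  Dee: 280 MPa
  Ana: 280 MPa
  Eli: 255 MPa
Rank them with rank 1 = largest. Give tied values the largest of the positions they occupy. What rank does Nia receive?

Sorted (descending): 634, 417, 417, 368, 280, 280, 255, 255, 255
The 2 values of 417 occupy positions 2–3 → each gets rank 3.
The 2 values of 280 occupy positions 5–6 → each gets rank 6.
The 3 values of 255 occupy positions 7–9 → each gets rank 9.
Nia has value 255 MPa → rank 9.

9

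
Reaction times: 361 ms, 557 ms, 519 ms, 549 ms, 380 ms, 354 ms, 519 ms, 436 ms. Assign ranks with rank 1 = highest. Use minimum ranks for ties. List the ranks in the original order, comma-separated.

7, 1, 3, 2, 6, 8, 3, 5

Sorted (descending): 557, 549, 519, 519, 436, 380, 361, 354
The 2 values of 519 occupy positions 3–4 → each gets rank 3.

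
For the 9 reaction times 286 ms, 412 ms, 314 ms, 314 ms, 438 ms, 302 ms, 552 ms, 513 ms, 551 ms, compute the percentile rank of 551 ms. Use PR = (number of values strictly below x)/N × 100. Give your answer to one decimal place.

77.8

N = 9.
Strictly below 551: 7. Equal to 551: 1.
PR = 7/9 × 100 = 77.8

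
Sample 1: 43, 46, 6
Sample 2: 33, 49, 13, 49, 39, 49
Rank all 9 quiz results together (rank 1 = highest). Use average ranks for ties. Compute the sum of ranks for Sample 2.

Sorted (descending): 49, 49, 49, 46, 43, 39, 33, 13, 6
The 3 values of 49 occupy positions 1–3 → average rank 2.
Sample 2 values → pooled ranks: 33→7, 49→2, 13→8, 49→2, 39→6, 49→2
Rank sum = 7 + 2 + 8 + 2 + 6 + 2 = 27

27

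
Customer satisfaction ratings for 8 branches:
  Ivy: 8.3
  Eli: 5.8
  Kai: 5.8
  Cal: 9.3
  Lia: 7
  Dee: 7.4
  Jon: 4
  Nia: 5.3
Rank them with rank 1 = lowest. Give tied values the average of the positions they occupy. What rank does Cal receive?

8

Sorted (ascending): 4, 5.3, 5.8, 5.8, 7, 7.4, 8.3, 9.3
The 2 values of 5.8 occupy positions 3–4 → average rank (3+4)/2 = 3.5.
Cal has value 9.3 → rank 8.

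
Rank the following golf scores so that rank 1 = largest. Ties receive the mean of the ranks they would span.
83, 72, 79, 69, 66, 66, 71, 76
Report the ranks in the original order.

Sorted (descending): 83, 79, 76, 72, 71, 69, 66, 66
The 2 values of 66 occupy positions 7–8 → average rank (7+8)/2 = 7.5.

1, 4, 2, 6, 7.5, 7.5, 5, 3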